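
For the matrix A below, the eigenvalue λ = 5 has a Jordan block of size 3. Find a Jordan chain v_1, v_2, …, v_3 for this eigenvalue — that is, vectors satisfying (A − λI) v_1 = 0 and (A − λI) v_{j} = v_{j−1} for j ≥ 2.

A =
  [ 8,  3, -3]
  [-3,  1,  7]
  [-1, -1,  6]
A Jordan chain for λ = 5 of length 3:
v_1 = (3, -4, -1)ᵀ
v_2 = (3, -3, -1)ᵀ
v_3 = (1, 0, 0)ᵀ

Let N = A − (5)·I. We want v_3 with N^3 v_3 = 0 but N^2 v_3 ≠ 0; then v_{j-1} := N · v_j for j = 3, …, 2.

Pick v_3 = (1, 0, 0)ᵀ.
Then v_2 = N · v_3 = (3, -3, -1)ᵀ.
Then v_1 = N · v_2 = (3, -4, -1)ᵀ.

Sanity check: (A − (5)·I) v_1 = (0, 0, 0)ᵀ = 0. ✓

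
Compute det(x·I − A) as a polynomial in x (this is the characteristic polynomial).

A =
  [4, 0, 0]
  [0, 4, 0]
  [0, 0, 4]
x^3 - 12*x^2 + 48*x - 64

Expanding det(x·I − A) (e.g. by cofactor expansion or by noting that A is similar to its Jordan form J, which has the same characteristic polynomial as A) gives
  χ_A(x) = x^3 - 12*x^2 + 48*x - 64
which factors as (x - 4)^3. The eigenvalues (with algebraic multiplicities) are λ = 4 with multiplicity 3.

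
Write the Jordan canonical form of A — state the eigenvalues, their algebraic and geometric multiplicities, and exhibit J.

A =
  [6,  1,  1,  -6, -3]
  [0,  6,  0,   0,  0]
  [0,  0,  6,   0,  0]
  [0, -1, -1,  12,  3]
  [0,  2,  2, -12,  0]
J_2(6) ⊕ J_1(6) ⊕ J_1(6) ⊕ J_1(6)

The characteristic polynomial is
  det(x·I − A) = x^5 - 30*x^4 + 360*x^3 - 2160*x^2 + 6480*x - 7776 = (x - 6)^5

Eigenvalues and multiplicities (the geometric multiplicity of λ is n − rank(A − λI), which equals the number of Jordan blocks for λ):
  λ = 6: algebraic multiplicity = 5, geometric multiplicity = 4

Determining the block sizes for each eigenvalue:
  λ = 6: 4 blocks summing to 5 forces exactly one block of size 2 and the rest size 1 → block sizes [2, 1, 1, 1]

Assembling the blocks gives a Jordan form
J =
  [6, 1, 0, 0, 0]
  [0, 6, 0, 0, 0]
  [0, 0, 6, 0, 0]
  [0, 0, 0, 6, 0]
  [0, 0, 0, 0, 6]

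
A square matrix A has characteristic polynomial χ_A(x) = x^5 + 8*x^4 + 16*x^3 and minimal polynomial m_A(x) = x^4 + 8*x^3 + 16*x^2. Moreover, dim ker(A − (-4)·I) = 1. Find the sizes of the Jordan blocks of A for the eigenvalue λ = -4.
Block sizes for λ = -4: [2]

Step 1 — from the characteristic polynomial, algebraic multiplicity of λ = -4 is 2. From dim ker(A − (-4)·I) = 1, there are exactly 1 Jordan blocks for λ = -4.
Step 2 — from the minimal polynomial, the factor (x + 4)^2 tells us the largest block for λ = -4 has size 2.
Step 3 — with total size 2, 1 blocks, and largest block 2, the block sizes (in nonincreasing order) are [2].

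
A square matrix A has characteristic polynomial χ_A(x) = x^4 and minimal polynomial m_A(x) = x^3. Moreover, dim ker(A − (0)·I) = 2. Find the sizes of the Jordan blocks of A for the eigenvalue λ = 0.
Block sizes for λ = 0: [3, 1]

Step 1 — from the characteristic polynomial, algebraic multiplicity of λ = 0 is 4. From dim ker(A − (0)·I) = 2, there are exactly 2 Jordan blocks for λ = 0.
Step 2 — from the minimal polynomial, the factor (x − 0)^3 tells us the largest block for λ = 0 has size 3.
Step 3 — with total size 4, 2 blocks, and largest block 3, the block sizes (in nonincreasing order) are [3, 1].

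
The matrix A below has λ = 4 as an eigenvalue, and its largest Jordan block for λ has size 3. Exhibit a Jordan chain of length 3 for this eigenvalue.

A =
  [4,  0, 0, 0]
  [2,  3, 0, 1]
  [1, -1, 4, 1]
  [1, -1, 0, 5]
A Jordan chain for λ = 4 of length 3:
v_1 = (0, -1, -1, -1)ᵀ
v_2 = (0, 2, 1, 1)ᵀ
v_3 = (1, 0, 0, 0)ᵀ

Let N = A − (4)·I. We want v_3 with N^3 v_3 = 0 but N^2 v_3 ≠ 0; then v_{j-1} := N · v_j for j = 3, …, 2.

Pick v_3 = (1, 0, 0, 0)ᵀ.
Then v_2 = N · v_3 = (0, 2, 1, 1)ᵀ.
Then v_1 = N · v_2 = (0, -1, -1, -1)ᵀ.

Sanity check: (A − (4)·I) v_1 = (0, 0, 0, 0)ᵀ = 0. ✓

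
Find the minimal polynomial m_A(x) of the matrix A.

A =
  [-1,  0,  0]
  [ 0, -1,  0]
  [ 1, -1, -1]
x^2 + 2*x + 1

The characteristic polynomial is χ_A(x) = (x + 1)^3, so the eigenvalues are known. The minimal polynomial is
  m_A(x) = Π_λ (x − λ)^{k_λ}
where k_λ is the size of the *largest* Jordan block for λ (equivalently, the smallest k with (A − λI)^k v = 0 for every generalised eigenvector v of λ).

  λ = -1: largest Jordan block has size 2, contributing (x + 1)^2

So m_A(x) = (x + 1)^2 = x^2 + 2*x + 1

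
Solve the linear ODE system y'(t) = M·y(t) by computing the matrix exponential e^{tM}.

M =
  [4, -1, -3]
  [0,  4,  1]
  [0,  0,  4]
e^{tM} =
  [exp(4*t), -t*exp(4*t), -t^2*exp(4*t)/2 - 3*t*exp(4*t)]
  [0, exp(4*t), t*exp(4*t)]
  [0, 0, exp(4*t)]

Strategy: write M = P · J · P⁻¹ where J is a Jordan canonical form, so e^{tM} = P · e^{tJ} · P⁻¹, and e^{tJ} can be computed block-by-block.

M has Jordan form
J =
  [4, 1, 0]
  [0, 4, 1]
  [0, 0, 4]
(up to reordering of blocks).

Per-block formulas:
  For a 3×3 Jordan block J_3(4): exp(t · J_3(4)) = e^(4t)·(I + t·N + (t^2/2)·N^2), where N is the 3×3 nilpotent shift.

After assembling e^{tJ} and conjugating by P, we get:

e^{tM} =
  [exp(4*t), -t*exp(4*t), -t^2*exp(4*t)/2 - 3*t*exp(4*t)]
  [0, exp(4*t), t*exp(4*t)]
  [0, 0, exp(4*t)]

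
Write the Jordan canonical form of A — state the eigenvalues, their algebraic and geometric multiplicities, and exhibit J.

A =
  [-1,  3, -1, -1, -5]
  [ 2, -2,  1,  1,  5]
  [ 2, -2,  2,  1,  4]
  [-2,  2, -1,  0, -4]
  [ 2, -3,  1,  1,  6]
J_2(1) ⊕ J_2(1) ⊕ J_1(1)

The characteristic polynomial is
  det(x·I − A) = x^5 - 5*x^4 + 10*x^3 - 10*x^2 + 5*x - 1 = (x - 1)^5

Eigenvalues and multiplicities (the geometric multiplicity of λ is n − rank(A − λI), which equals the number of Jordan blocks for λ):
  λ = 1: algebraic multiplicity = 5, geometric multiplicity = 3

Determining the block sizes for each eigenvalue:
  λ = 1: with am = 5 and gm = 3, the partition is not yet determined (e.g. several partitions of 5 into 3 parts exist). Let N = A − (1)·I. Computing rank(N^1) = 2, rank(N^2) = 0; the number of blocks of size ≥ j is rank(N^{j−1}) − rank(N^j), giving [3, 2]. So we have 2 block(s) of size 2, 1 block(s) of size 1 → block sizes [2, 2, 1]

Assembling the blocks gives a Jordan form
J =
  [1, 1, 0, 0, 0]
  [0, 1, 0, 0, 0]
  [0, 0, 1, 1, 0]
  [0, 0, 0, 1, 0]
  [0, 0, 0, 0, 1]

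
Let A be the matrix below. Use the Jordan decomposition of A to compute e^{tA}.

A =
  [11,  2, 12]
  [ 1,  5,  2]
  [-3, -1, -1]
e^{tA} =
  [t^2*exp(5*t) + 6*t*exp(5*t) + exp(5*t), 2*t*exp(5*t), 2*t^2*exp(5*t) + 12*t*exp(5*t)]
  [t*exp(5*t), exp(5*t), 2*t*exp(5*t)]
  [-t^2*exp(5*t)/2 - 3*t*exp(5*t), -t*exp(5*t), -t^2*exp(5*t) - 6*t*exp(5*t) + exp(5*t)]

Strategy: write A = P · J · P⁻¹ where J is a Jordan canonical form, so e^{tA} = P · e^{tJ} · P⁻¹, and e^{tJ} can be computed block-by-block.

A has Jordan form
J =
  [5, 1, 0]
  [0, 5, 1]
  [0, 0, 5]
(up to reordering of blocks).

Per-block formulas:
  For a 3×3 Jordan block J_3(5): exp(t · J_3(5)) = e^(5t)·(I + t·N + (t^2/2)·N^2), where N is the 3×3 nilpotent shift.

After assembling e^{tJ} and conjugating by P, we get:

e^{tA} =
  [t^2*exp(5*t) + 6*t*exp(5*t) + exp(5*t), 2*t*exp(5*t), 2*t^2*exp(5*t) + 12*t*exp(5*t)]
  [t*exp(5*t), exp(5*t), 2*t*exp(5*t)]
  [-t^2*exp(5*t)/2 - 3*t*exp(5*t), -t*exp(5*t), -t^2*exp(5*t) - 6*t*exp(5*t) + exp(5*t)]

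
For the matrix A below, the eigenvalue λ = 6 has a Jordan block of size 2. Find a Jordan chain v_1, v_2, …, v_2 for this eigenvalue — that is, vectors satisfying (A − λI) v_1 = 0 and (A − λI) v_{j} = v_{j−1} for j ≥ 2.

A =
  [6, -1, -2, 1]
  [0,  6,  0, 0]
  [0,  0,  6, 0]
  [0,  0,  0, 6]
A Jordan chain for λ = 6 of length 2:
v_1 = (-1, 0, 0, 0)ᵀ
v_2 = (0, 1, 0, 0)ᵀ

Let N = A − (6)·I. We want v_2 with N^2 v_2 = 0 but N^1 v_2 ≠ 0; then v_{j-1} := N · v_j for j = 2, …, 2.

Pick v_2 = (0, 1, 0, 0)ᵀ.
Then v_1 = N · v_2 = (-1, 0, 0, 0)ᵀ.

Sanity check: (A − (6)·I) v_1 = (0, 0, 0, 0)ᵀ = 0. ✓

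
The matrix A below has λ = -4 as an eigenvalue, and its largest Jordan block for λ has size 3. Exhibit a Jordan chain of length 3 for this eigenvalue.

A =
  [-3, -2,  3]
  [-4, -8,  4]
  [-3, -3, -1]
A Jordan chain for λ = -4 of length 3:
v_1 = (-3, 12, 9)ᵀ
v_2 = (-2, -4, -3)ᵀ
v_3 = (0, 1, 0)ᵀ

Let N = A − (-4)·I. We want v_3 with N^3 v_3 = 0 but N^2 v_3 ≠ 0; then v_{j-1} := N · v_j for j = 3, …, 2.

Pick v_3 = (0, 1, 0)ᵀ.
Then v_2 = N · v_3 = (-2, -4, -3)ᵀ.
Then v_1 = N · v_2 = (-3, 12, 9)ᵀ.

Sanity check: (A − (-4)·I) v_1 = (0, 0, 0)ᵀ = 0. ✓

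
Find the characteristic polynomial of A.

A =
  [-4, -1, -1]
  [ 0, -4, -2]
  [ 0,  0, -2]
x^3 + 10*x^2 + 32*x + 32

Expanding det(x·I − A) (e.g. by cofactor expansion or by noting that A is similar to its Jordan form J, which has the same characteristic polynomial as A) gives
  χ_A(x) = x^3 + 10*x^2 + 32*x + 32
which factors as (x + 2)*(x + 4)^2. The eigenvalues (with algebraic multiplicities) are λ = -4 with multiplicity 2, λ = -2 with multiplicity 1.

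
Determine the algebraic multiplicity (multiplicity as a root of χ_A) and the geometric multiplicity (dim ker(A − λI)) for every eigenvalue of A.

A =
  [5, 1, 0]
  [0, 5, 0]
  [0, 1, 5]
λ = 5: alg = 3, geom = 2

Step 1 — factor the characteristic polynomial to read off the algebraic multiplicities:
  χ_A(x) = (x - 5)^3

Step 2 — compute geometric multiplicities via the rank-nullity identity g(λ) = n − rank(A − λI):
  rank(A − (5)·I) = 1, so dim ker(A − (5)·I) = n − 1 = 2

Summary:
  λ = 5: algebraic multiplicity = 3, geometric multiplicity = 2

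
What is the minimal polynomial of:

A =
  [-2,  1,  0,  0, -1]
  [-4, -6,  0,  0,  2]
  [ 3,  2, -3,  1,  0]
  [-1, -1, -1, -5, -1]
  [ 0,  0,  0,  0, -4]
x^2 + 8*x + 16

The characteristic polynomial is χ_A(x) = (x + 4)^5, so the eigenvalues are known. The minimal polynomial is
  m_A(x) = Π_λ (x − λ)^{k_λ}
where k_λ is the size of the *largest* Jordan block for λ (equivalently, the smallest k with (A − λI)^k v = 0 for every generalised eigenvector v of λ).

  λ = -4: largest Jordan block has size 2, contributing (x + 4)^2

So m_A(x) = (x + 4)^2 = x^2 + 8*x + 16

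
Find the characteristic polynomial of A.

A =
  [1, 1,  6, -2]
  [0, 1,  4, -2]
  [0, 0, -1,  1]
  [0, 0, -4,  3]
x^4 - 4*x^3 + 6*x^2 - 4*x + 1

Expanding det(x·I − A) (e.g. by cofactor expansion or by noting that A is similar to its Jordan form J, which has the same characteristic polynomial as A) gives
  χ_A(x) = x^4 - 4*x^3 + 6*x^2 - 4*x + 1
which factors as (x - 1)^4. The eigenvalues (with algebraic multiplicities) are λ = 1 with multiplicity 4.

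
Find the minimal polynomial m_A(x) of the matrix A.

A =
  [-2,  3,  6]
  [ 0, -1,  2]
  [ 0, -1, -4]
x^2 + 5*x + 6

The characteristic polynomial is χ_A(x) = (x + 2)^2*(x + 3), so the eigenvalues are known. The minimal polynomial is
  m_A(x) = Π_λ (x − λ)^{k_λ}
where k_λ is the size of the *largest* Jordan block for λ (equivalently, the smallest k with (A − λI)^k v = 0 for every generalised eigenvector v of λ).

  λ = -3: largest Jordan block has size 1, contributing (x + 3)
  λ = -2: largest Jordan block has size 1, contributing (x + 2)

So m_A(x) = (x + 2)*(x + 3) = x^2 + 5*x + 6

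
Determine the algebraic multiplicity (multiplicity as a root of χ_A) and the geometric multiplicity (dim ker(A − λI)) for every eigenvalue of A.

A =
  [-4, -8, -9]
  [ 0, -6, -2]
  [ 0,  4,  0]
λ = -4: alg = 2, geom = 1; λ = -2: alg = 1, geom = 1

Step 1 — factor the characteristic polynomial to read off the algebraic multiplicities:
  χ_A(x) = (x + 2)*(x + 4)^2

Step 2 — compute geometric multiplicities via the rank-nullity identity g(λ) = n − rank(A − λI):
  rank(A − (-4)·I) = 2, so dim ker(A − (-4)·I) = n − 2 = 1
  rank(A − (-2)·I) = 2, so dim ker(A − (-2)·I) = n − 2 = 1

Summary:
  λ = -4: algebraic multiplicity = 2, geometric multiplicity = 1
  λ = -2: algebraic multiplicity = 1, geometric multiplicity = 1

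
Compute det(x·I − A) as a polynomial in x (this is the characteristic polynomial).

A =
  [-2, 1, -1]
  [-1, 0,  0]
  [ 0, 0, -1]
x^3 + 3*x^2 + 3*x + 1

Expanding det(x·I − A) (e.g. by cofactor expansion or by noting that A is similar to its Jordan form J, which has the same characteristic polynomial as A) gives
  χ_A(x) = x^3 + 3*x^2 + 3*x + 1
which factors as (x + 1)^3. The eigenvalues (with algebraic multiplicities) are λ = -1 with multiplicity 3.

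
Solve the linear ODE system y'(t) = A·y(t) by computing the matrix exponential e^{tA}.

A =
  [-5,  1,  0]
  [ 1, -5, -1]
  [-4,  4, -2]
e^{tA} =
  [t^2*exp(-4*t) - t*exp(-4*t) + exp(-4*t), -t^2*exp(-4*t) + t*exp(-4*t), -t^2*exp(-4*t)/2]
  [t^2*exp(-4*t) + t*exp(-4*t), -t^2*exp(-4*t) - t*exp(-4*t) + exp(-4*t), -t^2*exp(-4*t)/2 - t*exp(-4*t)]
  [-4*t*exp(-4*t), 4*t*exp(-4*t), 2*t*exp(-4*t) + exp(-4*t)]

Strategy: write A = P · J · P⁻¹ where J is a Jordan canonical form, so e^{tA} = P · e^{tJ} · P⁻¹, and e^{tJ} can be computed block-by-block.

A has Jordan form
J =
  [-4,  1,  0]
  [ 0, -4,  1]
  [ 0,  0, -4]
(up to reordering of blocks).

Per-block formulas:
  For a 3×3 Jordan block J_3(-4): exp(t · J_3(-4)) = e^(-4t)·(I + t·N + (t^2/2)·N^2), where N is the 3×3 nilpotent shift.

After assembling e^{tJ} and conjugating by P, we get:

e^{tA} =
  [t^2*exp(-4*t) - t*exp(-4*t) + exp(-4*t), -t^2*exp(-4*t) + t*exp(-4*t), -t^2*exp(-4*t)/2]
  [t^2*exp(-4*t) + t*exp(-4*t), -t^2*exp(-4*t) - t*exp(-4*t) + exp(-4*t), -t^2*exp(-4*t)/2 - t*exp(-4*t)]
  [-4*t*exp(-4*t), 4*t*exp(-4*t), 2*t*exp(-4*t) + exp(-4*t)]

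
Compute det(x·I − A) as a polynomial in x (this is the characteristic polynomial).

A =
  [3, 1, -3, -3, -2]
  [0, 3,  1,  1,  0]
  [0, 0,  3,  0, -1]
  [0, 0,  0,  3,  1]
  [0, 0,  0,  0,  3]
x^5 - 15*x^4 + 90*x^3 - 270*x^2 + 405*x - 243

Expanding det(x·I − A) (e.g. by cofactor expansion or by noting that A is similar to its Jordan form J, which has the same characteristic polynomial as A) gives
  χ_A(x) = x^5 - 15*x^4 + 90*x^3 - 270*x^2 + 405*x - 243
which factors as (x - 3)^5. The eigenvalues (with algebraic multiplicities) are λ = 3 with multiplicity 5.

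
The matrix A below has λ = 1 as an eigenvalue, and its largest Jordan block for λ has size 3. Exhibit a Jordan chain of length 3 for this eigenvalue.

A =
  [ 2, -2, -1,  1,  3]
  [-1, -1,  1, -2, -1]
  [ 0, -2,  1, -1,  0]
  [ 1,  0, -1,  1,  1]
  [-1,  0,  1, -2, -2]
A Jordan chain for λ = 1 of length 3:
v_1 = (1, 0, 1, 0, 0)ᵀ
v_2 = (1, -1, 0, 1, -1)ᵀ
v_3 = (1, 0, 0, 0, 0)ᵀ

Let N = A − (1)·I. We want v_3 with N^3 v_3 = 0 but N^2 v_3 ≠ 0; then v_{j-1} := N · v_j for j = 3, …, 2.

Pick v_3 = (1, 0, 0, 0, 0)ᵀ.
Then v_2 = N · v_3 = (1, -1, 0, 1, -1)ᵀ.
Then v_1 = N · v_2 = (1, 0, 1, 0, 0)ᵀ.

Sanity check: (A − (1)·I) v_1 = (0, 0, 0, 0, 0)ᵀ = 0. ✓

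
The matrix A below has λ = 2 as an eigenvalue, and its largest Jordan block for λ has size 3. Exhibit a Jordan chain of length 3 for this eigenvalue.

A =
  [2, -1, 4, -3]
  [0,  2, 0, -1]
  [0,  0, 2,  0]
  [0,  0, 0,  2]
A Jordan chain for λ = 2 of length 3:
v_1 = (1, 0, 0, 0)ᵀ
v_2 = (-3, -1, 0, 0)ᵀ
v_3 = (0, 0, 0, 1)ᵀ

Let N = A − (2)·I. We want v_3 with N^3 v_3 = 0 but N^2 v_3 ≠ 0; then v_{j-1} := N · v_j for j = 3, …, 2.

Pick v_3 = (0, 0, 0, 1)ᵀ.
Then v_2 = N · v_3 = (-3, -1, 0, 0)ᵀ.
Then v_1 = N · v_2 = (1, 0, 0, 0)ᵀ.

Sanity check: (A − (2)·I) v_1 = (0, 0, 0, 0)ᵀ = 0. ✓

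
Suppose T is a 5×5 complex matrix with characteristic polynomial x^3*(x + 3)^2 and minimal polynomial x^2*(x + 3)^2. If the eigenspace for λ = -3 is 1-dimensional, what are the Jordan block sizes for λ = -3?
Block sizes for λ = -3: [2]

Step 1 — from the characteristic polynomial, algebraic multiplicity of λ = -3 is 2. From dim ker(T − (-3)·I) = 1, there are exactly 1 Jordan blocks for λ = -3.
Step 2 — from the minimal polynomial, the factor (x + 3)^2 tells us the largest block for λ = -3 has size 2.
Step 3 — with total size 2, 1 blocks, and largest block 2, the block sizes (in nonincreasing order) are [2].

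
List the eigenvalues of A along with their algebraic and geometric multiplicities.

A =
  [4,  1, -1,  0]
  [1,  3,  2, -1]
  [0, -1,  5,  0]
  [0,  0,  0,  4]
λ = 4: alg = 4, geom = 2

Step 1 — factor the characteristic polynomial to read off the algebraic multiplicities:
  χ_A(x) = (x - 4)^4

Step 2 — compute geometric multiplicities via the rank-nullity identity g(λ) = n − rank(A − λI):
  rank(A − (4)·I) = 2, so dim ker(A − (4)·I) = n − 2 = 2

Summary:
  λ = 4: algebraic multiplicity = 4, geometric multiplicity = 2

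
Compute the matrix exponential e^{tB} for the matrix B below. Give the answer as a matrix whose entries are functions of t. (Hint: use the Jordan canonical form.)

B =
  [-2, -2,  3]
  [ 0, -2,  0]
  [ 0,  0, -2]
e^{tB} =
  [exp(-2*t), -2*t*exp(-2*t), 3*t*exp(-2*t)]
  [0, exp(-2*t), 0]
  [0, 0, exp(-2*t)]

Strategy: write B = P · J · P⁻¹ where J is a Jordan canonical form, so e^{tB} = P · e^{tJ} · P⁻¹, and e^{tJ} can be computed block-by-block.

B has Jordan form
J =
  [-2,  1,  0]
  [ 0, -2,  0]
  [ 0,  0, -2]
(up to reordering of blocks).

Per-block formulas:
  For a 1×1 block at λ = -2: exp(t · [-2]) = [e^(-2t)].
  For a 2×2 Jordan block J_2(-2): exp(t · J_2(-2)) = e^(-2t)·(I + t·N), where N is the 2×2 nilpotent shift.

After assembling e^{tJ} and conjugating by P, we get:

e^{tB} =
  [exp(-2*t), -2*t*exp(-2*t), 3*t*exp(-2*t)]
  [0, exp(-2*t), 0]
  [0, 0, exp(-2*t)]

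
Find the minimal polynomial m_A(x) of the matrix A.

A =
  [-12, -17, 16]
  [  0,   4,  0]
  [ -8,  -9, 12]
x^3 - 4*x^2 - 16*x + 64

The characteristic polynomial is χ_A(x) = (x - 4)^2*(x + 4), so the eigenvalues are known. The minimal polynomial is
  m_A(x) = Π_λ (x − λ)^{k_λ}
where k_λ is the size of the *largest* Jordan block for λ (equivalently, the smallest k with (A − λI)^k v = 0 for every generalised eigenvector v of λ).

  λ = -4: largest Jordan block has size 1, contributing (x + 4)
  λ = 4: largest Jordan block has size 2, contributing (x − 4)^2

So m_A(x) = (x - 4)^2*(x + 4) = x^3 - 4*x^2 - 16*x + 64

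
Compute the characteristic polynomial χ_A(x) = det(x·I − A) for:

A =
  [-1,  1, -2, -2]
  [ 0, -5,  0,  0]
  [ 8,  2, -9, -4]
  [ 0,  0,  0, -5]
x^4 + 20*x^3 + 150*x^2 + 500*x + 625

Expanding det(x·I − A) (e.g. by cofactor expansion or by noting that A is similar to its Jordan form J, which has the same characteristic polynomial as A) gives
  χ_A(x) = x^4 + 20*x^3 + 150*x^2 + 500*x + 625
which factors as (x + 5)^4. The eigenvalues (with algebraic multiplicities) are λ = -5 with multiplicity 4.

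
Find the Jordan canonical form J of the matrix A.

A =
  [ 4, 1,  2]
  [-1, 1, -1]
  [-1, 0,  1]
J_3(2)

The characteristic polynomial is
  det(x·I − A) = x^3 - 6*x^2 + 12*x - 8 = (x - 2)^3

Eigenvalues and multiplicities (the geometric multiplicity of λ is n − rank(A − λI), which equals the number of Jordan blocks for λ):
  λ = 2: algebraic multiplicity = 3, geometric multiplicity = 1

Determining the block sizes for each eigenvalue:
  λ = 2: one block (gm = 1), so the single block has size am = 3 → block sizes [3]

Assembling the blocks gives a Jordan form
J =
  [2, 1, 0]
  [0, 2, 1]
  [0, 0, 2]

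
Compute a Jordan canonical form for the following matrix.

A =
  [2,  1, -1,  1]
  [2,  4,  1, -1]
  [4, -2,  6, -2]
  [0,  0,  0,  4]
J_3(4) ⊕ J_1(4)

The characteristic polynomial is
  det(x·I − A) = x^4 - 16*x^3 + 96*x^2 - 256*x + 256 = (x - 4)^4

Eigenvalues and multiplicities (the geometric multiplicity of λ is n − rank(A − λI), which equals the number of Jordan blocks for λ):
  λ = 4: algebraic multiplicity = 4, geometric multiplicity = 2

Determining the block sizes for each eigenvalue:
  λ = 4: with am = 4 and gm = 2, the partition is not yet determined (e.g. several partitions of 4 into 2 parts exist). Let N = A − (4)·I. Computing rank(N^1) = 2, rank(N^2) = 1, rank(N^3) = 0; the number of blocks of size ≥ j is rank(N^{j−1}) − rank(N^j), giving [2, 1, 1]. So we have 1 block(s) of size 3, 1 block(s) of size 1 → block sizes [3, 1]

Assembling the blocks gives a Jordan form
J =
  [4, 1, 0, 0]
  [0, 4, 1, 0]
  [0, 0, 4, 0]
  [0, 0, 0, 4]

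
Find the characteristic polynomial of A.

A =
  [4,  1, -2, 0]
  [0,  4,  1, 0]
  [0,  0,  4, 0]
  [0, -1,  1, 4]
x^4 - 16*x^3 + 96*x^2 - 256*x + 256

Expanding det(x·I − A) (e.g. by cofactor expansion or by noting that A is similar to its Jordan form J, which has the same characteristic polynomial as A) gives
  χ_A(x) = x^4 - 16*x^3 + 96*x^2 - 256*x + 256
which factors as (x - 4)^4. The eigenvalues (with algebraic multiplicities) are λ = 4 with multiplicity 4.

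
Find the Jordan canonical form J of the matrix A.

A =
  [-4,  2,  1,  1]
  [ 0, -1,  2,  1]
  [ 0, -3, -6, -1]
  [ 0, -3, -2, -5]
J_2(-4) ⊕ J_2(-4)

The characteristic polynomial is
  det(x·I − A) = x^4 + 16*x^3 + 96*x^2 + 256*x + 256 = (x + 4)^4

Eigenvalues and multiplicities (the geometric multiplicity of λ is n − rank(A − λI), which equals the number of Jordan blocks for λ):
  λ = -4: algebraic multiplicity = 4, geometric multiplicity = 2

Determining the block sizes for each eigenvalue:
  λ = -4: with am = 4 and gm = 2, the partition is not yet determined (e.g. several partitions of 4 into 2 parts exist). Let N = A − (-4)·I. Computing rank(N^1) = 2, rank(N^2) = 0; the number of blocks of size ≥ j is rank(N^{j−1}) − rank(N^j), giving [2, 2]. So we have 2 block(s) of size 2 → block sizes [2, 2]

Assembling the blocks gives a Jordan form
J =
  [-4,  1,  0,  0]
  [ 0, -4,  0,  0]
  [ 0,  0, -4,  1]
  [ 0,  0,  0, -4]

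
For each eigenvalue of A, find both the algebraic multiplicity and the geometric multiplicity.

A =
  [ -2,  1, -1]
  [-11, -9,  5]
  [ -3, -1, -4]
λ = -5: alg = 3, geom = 1

Step 1 — factor the characteristic polynomial to read off the algebraic multiplicities:
  χ_A(x) = (x + 5)^3

Step 2 — compute geometric multiplicities via the rank-nullity identity g(λ) = n − rank(A − λI):
  rank(A − (-5)·I) = 2, so dim ker(A − (-5)·I) = n − 2 = 1

Summary:
  λ = -5: algebraic multiplicity = 3, geometric multiplicity = 1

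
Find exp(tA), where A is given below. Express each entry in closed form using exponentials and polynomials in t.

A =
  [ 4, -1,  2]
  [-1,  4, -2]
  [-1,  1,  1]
e^{tA} =
  [t*exp(3*t) + exp(3*t), -t*exp(3*t), 2*t*exp(3*t)]
  [-t*exp(3*t), t*exp(3*t) + exp(3*t), -2*t*exp(3*t)]
  [-t*exp(3*t), t*exp(3*t), -2*t*exp(3*t) + exp(3*t)]

Strategy: write A = P · J · P⁻¹ where J is a Jordan canonical form, so e^{tA} = P · e^{tJ} · P⁻¹, and e^{tJ} can be computed block-by-block.

A has Jordan form
J =
  [3, 1, 0]
  [0, 3, 0]
  [0, 0, 3]
(up to reordering of blocks).

Per-block formulas:
  For a 2×2 Jordan block J_2(3): exp(t · J_2(3)) = e^(3t)·(I + t·N), where N is the 2×2 nilpotent shift.
  For a 1×1 block at λ = 3: exp(t · [3]) = [e^(3t)].

After assembling e^{tJ} and conjugating by P, we get:

e^{tA} =
  [t*exp(3*t) + exp(3*t), -t*exp(3*t), 2*t*exp(3*t)]
  [-t*exp(3*t), t*exp(3*t) + exp(3*t), -2*t*exp(3*t)]
  [-t*exp(3*t), t*exp(3*t), -2*t*exp(3*t) + exp(3*t)]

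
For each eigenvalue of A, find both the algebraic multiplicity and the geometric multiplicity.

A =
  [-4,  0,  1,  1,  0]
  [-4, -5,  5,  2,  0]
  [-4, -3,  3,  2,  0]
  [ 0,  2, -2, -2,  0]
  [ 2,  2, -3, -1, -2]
λ = -2: alg = 5, geom = 3

Step 1 — factor the characteristic polynomial to read off the algebraic multiplicities:
  χ_A(x) = (x + 2)^5

Step 2 — compute geometric multiplicities via the rank-nullity identity g(λ) = n − rank(A − λI):
  rank(A − (-2)·I) = 2, so dim ker(A − (-2)·I) = n − 2 = 3

Summary:
  λ = -2: algebraic multiplicity = 5, geometric multiplicity = 3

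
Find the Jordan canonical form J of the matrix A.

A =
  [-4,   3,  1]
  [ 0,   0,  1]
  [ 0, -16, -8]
J_3(-4)

The characteristic polynomial is
  det(x·I − A) = x^3 + 12*x^2 + 48*x + 64 = (x + 4)^3

Eigenvalues and multiplicities (the geometric multiplicity of λ is n − rank(A − λI), which equals the number of Jordan blocks for λ):
  λ = -4: algebraic multiplicity = 3, geometric multiplicity = 1

Determining the block sizes for each eigenvalue:
  λ = -4: one block (gm = 1), so the single block has size am = 3 → block sizes [3]

Assembling the blocks gives a Jordan form
J =
  [-4,  1,  0]
  [ 0, -4,  1]
  [ 0,  0, -4]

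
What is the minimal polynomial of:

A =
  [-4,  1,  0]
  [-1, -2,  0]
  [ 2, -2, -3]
x^2 + 6*x + 9

The characteristic polynomial is χ_A(x) = (x + 3)^3, so the eigenvalues are known. The minimal polynomial is
  m_A(x) = Π_λ (x − λ)^{k_λ}
where k_λ is the size of the *largest* Jordan block for λ (equivalently, the smallest k with (A − λI)^k v = 0 for every generalised eigenvector v of λ).

  λ = -3: largest Jordan block has size 2, contributing (x + 3)^2

So m_A(x) = (x + 3)^2 = x^2 + 6*x + 9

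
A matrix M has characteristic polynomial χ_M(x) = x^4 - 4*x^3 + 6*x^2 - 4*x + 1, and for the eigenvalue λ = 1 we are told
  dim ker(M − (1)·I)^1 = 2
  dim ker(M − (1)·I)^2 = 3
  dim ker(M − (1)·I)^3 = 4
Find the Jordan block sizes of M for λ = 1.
Block sizes for λ = 1: [3, 1]

From the dimensions of kernels of powers, the number of Jordan blocks of size at least j is d_j − d_{j−1} where d_j = dim ker(N^j) (with d_0 = 0). Computing the differences gives [2, 1, 1].
The number of blocks of size exactly k is (#blocks of size ≥ k) − (#blocks of size ≥ k + 1), so the partition is: 1 block(s) of size 1, 1 block(s) of size 3.
In nonincreasing order the block sizes are [3, 1].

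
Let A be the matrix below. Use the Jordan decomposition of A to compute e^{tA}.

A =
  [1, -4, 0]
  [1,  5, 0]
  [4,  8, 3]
e^{tA} =
  [-2*t*exp(3*t) + exp(3*t), -4*t*exp(3*t), 0]
  [t*exp(3*t), 2*t*exp(3*t) + exp(3*t), 0]
  [4*t*exp(3*t), 8*t*exp(3*t), exp(3*t)]

Strategy: write A = P · J · P⁻¹ where J is a Jordan canonical form, so e^{tA} = P · e^{tJ} · P⁻¹, and e^{tJ} can be computed block-by-block.

A has Jordan form
J =
  [3, 1, 0]
  [0, 3, 0]
  [0, 0, 3]
(up to reordering of blocks).

Per-block formulas:
  For a 2×2 Jordan block J_2(3): exp(t · J_2(3)) = e^(3t)·(I + t·N), where N is the 2×2 nilpotent shift.
  For a 1×1 block at λ = 3: exp(t · [3]) = [e^(3t)].

After assembling e^{tJ} and conjugating by P, we get:

e^{tA} =
  [-2*t*exp(3*t) + exp(3*t), -4*t*exp(3*t), 0]
  [t*exp(3*t), 2*t*exp(3*t) + exp(3*t), 0]
  [4*t*exp(3*t), 8*t*exp(3*t), exp(3*t)]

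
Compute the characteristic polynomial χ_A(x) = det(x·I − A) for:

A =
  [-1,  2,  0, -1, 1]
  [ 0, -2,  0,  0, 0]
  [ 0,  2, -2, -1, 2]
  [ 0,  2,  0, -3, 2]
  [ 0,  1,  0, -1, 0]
x^5 + 8*x^4 + 25*x^3 + 38*x^2 + 28*x + 8

Expanding det(x·I − A) (e.g. by cofactor expansion or by noting that A is similar to its Jordan form J, which has the same characteristic polynomial as A) gives
  χ_A(x) = x^5 + 8*x^4 + 25*x^3 + 38*x^2 + 28*x + 8
which factors as (x + 1)^2*(x + 2)^3. The eigenvalues (with algebraic multiplicities) are λ = -2 with multiplicity 3, λ = -1 with multiplicity 2.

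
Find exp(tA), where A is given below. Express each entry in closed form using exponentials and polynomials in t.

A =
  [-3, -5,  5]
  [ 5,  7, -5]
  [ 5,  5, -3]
e^{tA} =
  [exp(-3*t), -exp(2*t) + exp(-3*t), exp(2*t) - exp(-3*t)]
  [exp(2*t) - exp(-3*t), 2*exp(2*t) - exp(-3*t), -exp(2*t) + exp(-3*t)]
  [exp(2*t) - exp(-3*t), exp(2*t) - exp(-3*t), exp(-3*t)]

Strategy: write A = P · J · P⁻¹ where J is a Jordan canonical form, so e^{tA} = P · e^{tJ} · P⁻¹, and e^{tJ} can be computed block-by-block.

A has Jordan form
J =
  [-3, 0, 0]
  [ 0, 2, 0]
  [ 0, 0, 2]
(up to reordering of blocks).

Per-block formulas:
  For a 1×1 block at λ = -3: exp(t · [-3]) = [e^(-3t)].
  For a 1×1 block at λ = 2: exp(t · [2]) = [e^(2t)].

After assembling e^{tJ} and conjugating by P, we get:

e^{tA} =
  [exp(-3*t), -exp(2*t) + exp(-3*t), exp(2*t) - exp(-3*t)]
  [exp(2*t) - exp(-3*t), 2*exp(2*t) - exp(-3*t), -exp(2*t) + exp(-3*t)]
  [exp(2*t) - exp(-3*t), exp(2*t) - exp(-3*t), exp(-3*t)]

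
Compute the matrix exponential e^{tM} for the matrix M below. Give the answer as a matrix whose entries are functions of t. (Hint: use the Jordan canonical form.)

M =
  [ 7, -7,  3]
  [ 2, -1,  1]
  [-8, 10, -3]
e^{tM} =
  [-t^2*exp(t) + 6*t*exp(t) + exp(t), t^2*exp(t) - 7*t*exp(t), -t^2*exp(t)/2 + 3*t*exp(t)]
  [2*t*exp(t), -2*t*exp(t) + exp(t), t*exp(t)]
  [2*t^2*exp(t) - 8*t*exp(t), -2*t^2*exp(t) + 10*t*exp(t), t^2*exp(t) - 4*t*exp(t) + exp(t)]

Strategy: write M = P · J · P⁻¹ where J is a Jordan canonical form, so e^{tM} = P · e^{tJ} · P⁻¹, and e^{tJ} can be computed block-by-block.

M has Jordan form
J =
  [1, 1, 0]
  [0, 1, 1]
  [0, 0, 1]
(up to reordering of blocks).

Per-block formulas:
  For a 3×3 Jordan block J_3(1): exp(t · J_3(1)) = e^(1t)·(I + t·N + (t^2/2)·N^2), where N is the 3×3 nilpotent shift.

After assembling e^{tJ} and conjugating by P, we get:

e^{tM} =
  [-t^2*exp(t) + 6*t*exp(t) + exp(t), t^2*exp(t) - 7*t*exp(t), -t^2*exp(t)/2 + 3*t*exp(t)]
  [2*t*exp(t), -2*t*exp(t) + exp(t), t*exp(t)]
  [2*t^2*exp(t) - 8*t*exp(t), -2*t^2*exp(t) + 10*t*exp(t), t^2*exp(t) - 4*t*exp(t) + exp(t)]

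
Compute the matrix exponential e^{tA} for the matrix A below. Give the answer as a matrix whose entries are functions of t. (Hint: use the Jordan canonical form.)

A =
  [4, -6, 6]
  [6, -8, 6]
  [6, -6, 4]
e^{tA} =
  [exp(4*t), -exp(4*t) + exp(-2*t), exp(4*t) - exp(-2*t)]
  [exp(4*t) - exp(-2*t), -exp(4*t) + 2*exp(-2*t), exp(4*t) - exp(-2*t)]
  [exp(4*t) - exp(-2*t), -exp(4*t) + exp(-2*t), exp(4*t)]

Strategy: write A = P · J · P⁻¹ where J is a Jordan canonical form, so e^{tA} = P · e^{tJ} · P⁻¹, and e^{tJ} can be computed block-by-block.

A has Jordan form
J =
  [-2,  0, 0]
  [ 0, -2, 0]
  [ 0,  0, 4]
(up to reordering of blocks).

Per-block formulas:
  For a 1×1 block at λ = 4: exp(t · [4]) = [e^(4t)].
  For a 1×1 block at λ = -2: exp(t · [-2]) = [e^(-2t)].

After assembling e^{tJ} and conjugating by P, we get:

e^{tA} =
  [exp(4*t), -exp(4*t) + exp(-2*t), exp(4*t) - exp(-2*t)]
  [exp(4*t) - exp(-2*t), -exp(4*t) + 2*exp(-2*t), exp(4*t) - exp(-2*t)]
  [exp(4*t) - exp(-2*t), -exp(4*t) + exp(-2*t), exp(4*t)]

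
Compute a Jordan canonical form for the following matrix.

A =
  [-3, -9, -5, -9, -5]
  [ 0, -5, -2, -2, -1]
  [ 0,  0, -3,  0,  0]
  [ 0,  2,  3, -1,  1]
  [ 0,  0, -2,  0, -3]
J_3(-3) ⊕ J_2(-3)

The characteristic polynomial is
  det(x·I − A) = x^5 + 15*x^4 + 90*x^3 + 270*x^2 + 405*x + 243 = (x + 3)^5

Eigenvalues and multiplicities (the geometric multiplicity of λ is n − rank(A − λI), which equals the number of Jordan blocks for λ):
  λ = -3: algebraic multiplicity = 5, geometric multiplicity = 2

Determining the block sizes for each eigenvalue:
  λ = -3: with am = 5 and gm = 2, the partition is not yet determined (e.g. several partitions of 5 into 2 parts exist). Let N = A − (-3)·I. Computing rank(N^1) = 3, rank(N^2) = 1, rank(N^3) = 0; the number of blocks of size ≥ j is rank(N^{j−1}) − rank(N^j), giving [2, 2, 1]. So we have 1 block(s) of size 3, 1 block(s) of size 2 → block sizes [3, 2]

Assembling the blocks gives a Jordan form
J =
  [-3,  1,  0,  0,  0]
  [ 0, -3,  1,  0,  0]
  [ 0,  0, -3,  0,  0]
  [ 0,  0,  0, -3,  1]
  [ 0,  0,  0,  0, -3]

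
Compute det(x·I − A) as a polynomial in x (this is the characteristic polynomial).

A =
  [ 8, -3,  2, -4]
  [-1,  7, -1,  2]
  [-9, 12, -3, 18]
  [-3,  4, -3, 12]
x^4 - 24*x^3 + 216*x^2 - 864*x + 1296

Expanding det(x·I − A) (e.g. by cofactor expansion or by noting that A is similar to its Jordan form J, which has the same characteristic polynomial as A) gives
  χ_A(x) = x^4 - 24*x^3 + 216*x^2 - 864*x + 1296
which factors as (x - 6)^4. The eigenvalues (with algebraic multiplicities) are λ = 6 with multiplicity 4.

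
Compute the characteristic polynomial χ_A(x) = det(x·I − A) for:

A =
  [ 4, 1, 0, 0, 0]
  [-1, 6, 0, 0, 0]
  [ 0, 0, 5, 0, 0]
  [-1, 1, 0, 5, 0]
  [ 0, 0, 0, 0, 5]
x^5 - 25*x^4 + 250*x^3 - 1250*x^2 + 3125*x - 3125

Expanding det(x·I − A) (e.g. by cofactor expansion or by noting that A is similar to its Jordan form J, which has the same characteristic polynomial as A) gives
  χ_A(x) = x^5 - 25*x^4 + 250*x^3 - 1250*x^2 + 3125*x - 3125
which factors as (x - 5)^5. The eigenvalues (with algebraic multiplicities) are λ = 5 with multiplicity 5.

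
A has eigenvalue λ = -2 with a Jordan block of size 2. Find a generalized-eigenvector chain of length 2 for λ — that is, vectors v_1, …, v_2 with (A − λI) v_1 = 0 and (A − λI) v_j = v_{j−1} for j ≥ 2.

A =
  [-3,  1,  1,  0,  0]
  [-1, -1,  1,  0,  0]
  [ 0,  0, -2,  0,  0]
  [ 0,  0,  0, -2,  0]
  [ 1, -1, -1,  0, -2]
A Jordan chain for λ = -2 of length 2:
v_1 = (-1, -1, 0, 0, 1)ᵀ
v_2 = (1, 0, 0, 0, 0)ᵀ

Let N = A − (-2)·I. We want v_2 with N^2 v_2 = 0 but N^1 v_2 ≠ 0; then v_{j-1} := N · v_j for j = 2, …, 2.

Pick v_2 = (1, 0, 0, 0, 0)ᵀ.
Then v_1 = N · v_2 = (-1, -1, 0, 0, 1)ᵀ.

Sanity check: (A − (-2)·I) v_1 = (0, 0, 0, 0, 0)ᵀ = 0. ✓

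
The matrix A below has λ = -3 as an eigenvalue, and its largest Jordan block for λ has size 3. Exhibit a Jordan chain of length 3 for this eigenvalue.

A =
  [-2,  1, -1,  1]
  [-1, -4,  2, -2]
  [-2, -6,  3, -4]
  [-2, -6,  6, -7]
A Jordan chain for λ = -3 of length 3:
v_1 = (2, -2, -4, -4)ᵀ
v_2 = (-1, 3, 6, 6)ᵀ
v_3 = (0, 1, 2, 0)ᵀ

Let N = A − (-3)·I. We want v_3 with N^3 v_3 = 0 but N^2 v_3 ≠ 0; then v_{j-1} := N · v_j for j = 3, …, 2.

Pick v_3 = (0, 1, 2, 0)ᵀ.
Then v_2 = N · v_3 = (-1, 3, 6, 6)ᵀ.
Then v_1 = N · v_2 = (2, -2, -4, -4)ᵀ.

Sanity check: (A − (-3)·I) v_1 = (0, 0, 0, 0)ᵀ = 0. ✓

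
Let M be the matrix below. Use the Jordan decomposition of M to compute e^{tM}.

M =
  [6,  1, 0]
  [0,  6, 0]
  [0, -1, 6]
e^{tM} =
  [exp(6*t), t*exp(6*t), 0]
  [0, exp(6*t), 0]
  [0, -t*exp(6*t), exp(6*t)]

Strategy: write M = P · J · P⁻¹ where J is a Jordan canonical form, so e^{tM} = P · e^{tJ} · P⁻¹, and e^{tJ} can be computed block-by-block.

M has Jordan form
J =
  [6, 1, 0]
  [0, 6, 0]
  [0, 0, 6]
(up to reordering of blocks).

Per-block formulas:
  For a 1×1 block at λ = 6: exp(t · [6]) = [e^(6t)].
  For a 2×2 Jordan block J_2(6): exp(t · J_2(6)) = e^(6t)·(I + t·N), where N is the 2×2 nilpotent shift.

After assembling e^{tJ} and conjugating by P, we get:

e^{tM} =
  [exp(6*t), t*exp(6*t), 0]
  [0, exp(6*t), 0]
  [0, -t*exp(6*t), exp(6*t)]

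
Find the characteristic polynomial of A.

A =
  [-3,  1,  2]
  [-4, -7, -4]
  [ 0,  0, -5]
x^3 + 15*x^2 + 75*x + 125

Expanding det(x·I − A) (e.g. by cofactor expansion or by noting that A is similar to its Jordan form J, which has the same characteristic polynomial as A) gives
  χ_A(x) = x^3 + 15*x^2 + 75*x + 125
which factors as (x + 5)^3. The eigenvalues (with algebraic multiplicities) are λ = -5 with multiplicity 3.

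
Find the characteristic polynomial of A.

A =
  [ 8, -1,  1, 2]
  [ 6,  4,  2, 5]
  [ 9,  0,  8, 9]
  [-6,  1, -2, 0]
x^4 - 20*x^3 + 150*x^2 - 500*x + 625

Expanding det(x·I − A) (e.g. by cofactor expansion or by noting that A is similar to its Jordan form J, which has the same characteristic polynomial as A) gives
  χ_A(x) = x^4 - 20*x^3 + 150*x^2 - 500*x + 625
which factors as (x - 5)^4. The eigenvalues (with algebraic multiplicities) are λ = 5 with multiplicity 4.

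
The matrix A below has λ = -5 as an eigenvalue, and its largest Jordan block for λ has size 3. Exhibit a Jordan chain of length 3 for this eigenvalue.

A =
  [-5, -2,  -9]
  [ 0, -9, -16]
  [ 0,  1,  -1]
A Jordan chain for λ = -5 of length 3:
v_1 = (-1, 0, 0)ᵀ
v_2 = (-2, -4, 1)ᵀ
v_3 = (0, 1, 0)ᵀ

Let N = A − (-5)·I. We want v_3 with N^3 v_3 = 0 but N^2 v_3 ≠ 0; then v_{j-1} := N · v_j for j = 3, …, 2.

Pick v_3 = (0, 1, 0)ᵀ.
Then v_2 = N · v_3 = (-2, -4, 1)ᵀ.
Then v_1 = N · v_2 = (-1, 0, 0)ᵀ.

Sanity check: (A − (-5)·I) v_1 = (0, 0, 0)ᵀ = 0. ✓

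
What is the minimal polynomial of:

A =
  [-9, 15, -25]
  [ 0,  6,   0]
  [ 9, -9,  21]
x^2 - 12*x + 36

The characteristic polynomial is χ_A(x) = (x - 6)^3, so the eigenvalues are known. The minimal polynomial is
  m_A(x) = Π_λ (x − λ)^{k_λ}
where k_λ is the size of the *largest* Jordan block for λ (equivalently, the smallest k with (A − λI)^k v = 0 for every generalised eigenvector v of λ).

  λ = 6: largest Jordan block has size 2, contributing (x − 6)^2

So m_A(x) = (x - 6)^2 = x^2 - 12*x + 36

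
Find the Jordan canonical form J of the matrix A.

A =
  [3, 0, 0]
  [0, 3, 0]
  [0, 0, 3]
J_1(3) ⊕ J_1(3) ⊕ J_1(3)

The characteristic polynomial is
  det(x·I − A) = x^3 - 9*x^2 + 27*x - 27 = (x - 3)^3

Eigenvalues and multiplicities (the geometric multiplicity of λ is n − rank(A − λI), which equals the number of Jordan blocks for λ):
  λ = 3: algebraic multiplicity = 3, geometric multiplicity = 3

Determining the block sizes for each eigenvalue:
  λ = 3: gm = am = 3, so every block has size 1 → block sizes [1, 1, 1]

Assembling the blocks gives a Jordan form
J =
  [3, 0, 0]
  [0, 3, 0]
  [0, 0, 3]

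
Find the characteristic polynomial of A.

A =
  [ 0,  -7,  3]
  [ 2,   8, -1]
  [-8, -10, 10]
x^3 - 18*x^2 + 108*x - 216

Expanding det(x·I − A) (e.g. by cofactor expansion or by noting that A is similar to its Jordan form J, which has the same characteristic polynomial as A) gives
  χ_A(x) = x^3 - 18*x^2 + 108*x - 216
which factors as (x - 6)^3. The eigenvalues (with algebraic multiplicities) are λ = 6 with multiplicity 3.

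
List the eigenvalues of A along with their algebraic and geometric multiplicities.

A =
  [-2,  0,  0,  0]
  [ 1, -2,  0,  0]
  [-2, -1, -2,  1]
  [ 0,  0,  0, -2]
λ = -2: alg = 4, geom = 2

Step 1 — factor the characteristic polynomial to read off the algebraic multiplicities:
  χ_A(x) = (x + 2)^4

Step 2 — compute geometric multiplicities via the rank-nullity identity g(λ) = n − rank(A − λI):
  rank(A − (-2)·I) = 2, so dim ker(A − (-2)·I) = n − 2 = 2

Summary:
  λ = -2: algebraic multiplicity = 4, geometric multiplicity = 2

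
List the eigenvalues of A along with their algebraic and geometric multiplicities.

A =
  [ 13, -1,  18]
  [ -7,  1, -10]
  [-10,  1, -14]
λ = 0: alg = 3, geom = 1

Step 1 — factor the characteristic polynomial to read off the algebraic multiplicities:
  χ_A(x) = x^3

Step 2 — compute geometric multiplicities via the rank-nullity identity g(λ) = n − rank(A − λI):
  rank(A − (0)·I) = 2, so dim ker(A − (0)·I) = n − 2 = 1

Summary:
  λ = 0: algebraic multiplicity = 3, geometric multiplicity = 1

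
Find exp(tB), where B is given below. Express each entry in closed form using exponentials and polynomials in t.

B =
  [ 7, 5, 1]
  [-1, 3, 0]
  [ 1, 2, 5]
e^{tB} =
  [2*t*exp(5*t) + exp(5*t), t^2*exp(5*t) + 5*t*exp(5*t), t^2*exp(5*t) + t*exp(5*t)]
  [-t*exp(5*t), -t^2*exp(5*t)/2 - 2*t*exp(5*t) + exp(5*t), -t^2*exp(5*t)/2]
  [t*exp(5*t), t^2*exp(5*t)/2 + 2*t*exp(5*t), t^2*exp(5*t)/2 + exp(5*t)]

Strategy: write B = P · J · P⁻¹ where J is a Jordan canonical form, so e^{tB} = P · e^{tJ} · P⁻¹, and e^{tJ} can be computed block-by-block.

B has Jordan form
J =
  [5, 1, 0]
  [0, 5, 1]
  [0, 0, 5]
(up to reordering of blocks).

Per-block formulas:
  For a 3×3 Jordan block J_3(5): exp(t · J_3(5)) = e^(5t)·(I + t·N + (t^2/2)·N^2), where N is the 3×3 nilpotent shift.

After assembling e^{tJ} and conjugating by P, we get:

e^{tB} =
  [2*t*exp(5*t) + exp(5*t), t^2*exp(5*t) + 5*t*exp(5*t), t^2*exp(5*t) + t*exp(5*t)]
  [-t*exp(5*t), -t^2*exp(5*t)/2 - 2*t*exp(5*t) + exp(5*t), -t^2*exp(5*t)/2]
  [t*exp(5*t), t^2*exp(5*t)/2 + 2*t*exp(5*t), t^2*exp(5*t)/2 + exp(5*t)]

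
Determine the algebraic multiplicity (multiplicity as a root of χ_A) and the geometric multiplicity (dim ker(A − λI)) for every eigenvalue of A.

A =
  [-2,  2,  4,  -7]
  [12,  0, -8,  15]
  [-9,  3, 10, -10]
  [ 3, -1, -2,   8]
λ = 4: alg = 4, geom = 2

Step 1 — factor the characteristic polynomial to read off the algebraic multiplicities:
  χ_A(x) = (x - 4)^4

Step 2 — compute geometric multiplicities via the rank-nullity identity g(λ) = n − rank(A − λI):
  rank(A − (4)·I) = 2, so dim ker(A − (4)·I) = n − 2 = 2

Summary:
  λ = 4: algebraic multiplicity = 4, geometric multiplicity = 2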